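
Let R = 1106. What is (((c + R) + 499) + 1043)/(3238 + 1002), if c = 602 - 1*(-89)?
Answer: 63/80 ≈ 0.78750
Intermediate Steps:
c = 691 (c = 602 + 89 = 691)
(((c + R) + 499) + 1043)/(3238 + 1002) = (((691 + 1106) + 499) + 1043)/(3238 + 1002) = ((1797 + 499) + 1043)/4240 = (2296 + 1043)*(1/4240) = 3339*(1/4240) = 63/80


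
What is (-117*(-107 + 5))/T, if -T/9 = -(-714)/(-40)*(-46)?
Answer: -260/161 ≈ -1.6149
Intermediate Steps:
T = -73899/10 (T = -9*(-(-714)/(-40))*(-46) = -9*(-(-714)*(-1)/40)*(-46) = -9*(-17*21/20)*(-46) = -(-3213)*(-46)/20 = -9*8211/10 = -73899/10 ≈ -7389.9)
(-117*(-107 + 5))/T = (-117*(-107 + 5))/(-73899/10) = -117*(-102)*(-10/73899) = 11934*(-10/73899) = -260/161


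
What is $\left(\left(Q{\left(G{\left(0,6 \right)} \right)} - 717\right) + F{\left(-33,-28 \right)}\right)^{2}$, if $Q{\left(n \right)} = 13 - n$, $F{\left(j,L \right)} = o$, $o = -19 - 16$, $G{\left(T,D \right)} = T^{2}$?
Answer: $546121$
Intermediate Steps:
$o = -35$ ($o = -19 - 16 = -35$)
$F{\left(j,L \right)} = -35$
$\left(\left(Q{\left(G{\left(0,6 \right)} \right)} - 717\right) + F{\left(-33,-28 \right)}\right)^{2} = \left(\left(\left(13 - 0^{2}\right) - 717\right) - 35\right)^{2} = \left(\left(\left(13 - 0\right) - 717\right) - 35\right)^{2} = \left(\left(\left(13 + 0\right) - 717\right) - 35\right)^{2} = \left(\left(13 - 717\right) - 35\right)^{2} = \left(-704 - 35\right)^{2} = \left(-739\right)^{2} = 546121$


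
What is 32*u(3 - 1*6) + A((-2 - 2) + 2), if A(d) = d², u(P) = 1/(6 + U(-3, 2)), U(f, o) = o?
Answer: 8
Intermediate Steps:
u(P) = ⅛ (u(P) = 1/(6 + 2) = 1/8 = ⅛)
32*u(3 - 1*6) + A((-2 - 2) + 2) = 32*(⅛) + ((-2 - 2) + 2)² = 4 + (-4 + 2)² = 4 + (-2)² = 4 + 4 = 8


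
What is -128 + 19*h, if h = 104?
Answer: 1848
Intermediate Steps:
-128 + 19*h = -128 + 19*104 = -128 + 1976 = 1848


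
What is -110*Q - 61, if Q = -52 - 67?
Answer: 13029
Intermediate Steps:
Q = -119
-110*Q - 61 = -110*(-119) - 61 = 13090 - 61 = 13029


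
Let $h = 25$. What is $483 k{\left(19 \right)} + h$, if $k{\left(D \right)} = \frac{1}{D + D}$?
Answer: $\frac{1433}{38} \approx 37.711$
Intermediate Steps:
$k{\left(D \right)} = \frac{1}{2 D}$
$483 k{\left(19 \right)} + h = 483 \frac{1}{2 \cdot 19} + 25 = 483 \cdot \frac{1}{2} \cdot \frac{1}{19} + 25 = 483 \cdot \frac{1}{38} + 25 = \frac{483}{38} + 25 = \frac{1433}{38}$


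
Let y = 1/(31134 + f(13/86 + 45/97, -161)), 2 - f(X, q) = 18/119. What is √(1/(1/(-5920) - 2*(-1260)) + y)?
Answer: √1310566617896114332644034/55275144749234 ≈ 0.020711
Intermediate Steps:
f(X, q) = 220/119 (f(X, q) = 2 - 18/119 = 220/119)
y = 119/3705166 (y = 1/(31134 + 220/119) = 1/(3705166/119) = 119/3705166 ≈ 3.2117e-5)
√(1/(1/(-5920) - 2*(-1260)) + y) = √(1/(1/(-5920) - 2*(-1260)) + 119/3705166) = √(1/(-1/5920 + 2520) + 119/3705166) = √(1/(14918399/5920) + 119/3705166) = √(5920/14918399 + 119/3705166) = √(23709872201/55275144749234) = √1310566617896114332644034/55275144749234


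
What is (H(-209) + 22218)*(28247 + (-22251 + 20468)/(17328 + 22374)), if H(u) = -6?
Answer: 4151647181922/6617 ≈ 6.2742e+8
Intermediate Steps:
(H(-209) + 22218)*(28247 + (-22251 + 20468)/(17328 + 22374)) = (-6 + 22218)*(28247 + (-22251 + 20468)/(17328 + 22374)) = 22212*(28247 - 1783/39702) = 22212*(1121460611/39702) = 4151647181922/6617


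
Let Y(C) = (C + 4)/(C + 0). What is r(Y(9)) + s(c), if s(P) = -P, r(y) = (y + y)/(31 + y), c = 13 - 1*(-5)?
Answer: -2615/146 ≈ -17.911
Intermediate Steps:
Y(C) = (4 + C)/C
c = 18 (c = 13 + 5 = 18)
r(y) = 2*y/(31 + y) (r(y) = (2*y)/(31 + y) = 2*y/(31 + y))
r(Y(9)) + s(c) = 2*((4 + 9)/9)/(31 + (4 + 9)/9) - 1*18 = 2*((1/9)*13)/(31 + (1/9)*13) - 18 = 2*(13/9)/(31 + 13/9) - 18 = 2*(13/9)/(292/9) - 18 = 2*(13/9)*(9/292) - 18 = 13/146 - 18 = -2615/146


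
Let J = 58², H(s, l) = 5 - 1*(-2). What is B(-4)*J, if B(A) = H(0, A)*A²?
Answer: 376768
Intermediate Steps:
H(s, l) = 7 (H(s, l) = 5 + 2 = 7)
B(A) = 7*A²
J = 3364
B(-4)*J = (7*(-4)²)*3364 = (7*16)*3364 = 112*3364 = 376768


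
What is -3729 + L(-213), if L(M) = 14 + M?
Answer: -3928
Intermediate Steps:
-3729 + L(-213) = -3729 + (14 - 213) = -3729 - 199 = -3928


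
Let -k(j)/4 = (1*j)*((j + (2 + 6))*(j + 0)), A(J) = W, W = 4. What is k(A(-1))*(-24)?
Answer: 18432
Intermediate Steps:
A(J) = 4
k(j) = -4*j²*(8 + j) (k(j) = -4*1*j*(j + (2 + 6))*(j + 0) = -4*j*(j + 8)*j = -4*j*(8 + j)*j = -4*j*j*(8 + j) = -4*j²*(8 + j))
k(A(-1))*(-24) = (4*4²*(-8 - 1*4))*(-24) = (4*16*(-8 - 4))*(-24) = (4*16*(-12))*(-24) = -768*(-24) = 18432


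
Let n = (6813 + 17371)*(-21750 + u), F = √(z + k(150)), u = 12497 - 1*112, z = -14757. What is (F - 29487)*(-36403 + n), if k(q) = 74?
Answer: 6679382354181 - 226519563*I*√14683 ≈ 6.6794e+12 - 2.7448e+10*I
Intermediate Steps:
u = 12385 (u = 12497 - 112 = 12385)
F = I*√14683 (F = √(-14757 + 74) = √(-14683) = I*√14683 ≈ 121.17*I)
n = -226483160 (n = (6813 + 17371)*(-21750 + 12385) = 24184*(-9365) = -226483160)
(F - 29487)*(-36403 + n) = (I*√14683 - 29487)*(-36403 - 226483160) = (-29487 + I*√14683)*(-226519563) = 6679382354181 - 226519563*I*√14683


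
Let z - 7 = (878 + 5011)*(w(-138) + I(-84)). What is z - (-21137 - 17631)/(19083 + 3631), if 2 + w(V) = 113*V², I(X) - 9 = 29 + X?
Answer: 143923631810535/11357 ≈ 1.2673e+10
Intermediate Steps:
I(X) = 38 + X (I(X) = 9 + (29 + X) = 38 + X)
w(V) = -2 + 113*V²
z = 12672680443 (z = 7 + (878 + 5011)*((-2 + 113*(-138)²) + (38 - 84)) = 7 + 5889*((-2 + 113*19044) - 46) = 7 + 5889*((-2 + 2151972) - 46) = 7 + 5889*(2151970 - 46) = 7 + 5889*2151924 = 7 + 12672680436 = 12672680443)
z - (-21137 - 17631)/(19083 + 3631) = 12672680443 - (-21137 - 17631)/(19083 + 3631) = 12672680443 - (-38768)/22714 = 12672680443 - 1*(-19384/11357) = 12672680443 + 19384/11357 = 143923631810535/11357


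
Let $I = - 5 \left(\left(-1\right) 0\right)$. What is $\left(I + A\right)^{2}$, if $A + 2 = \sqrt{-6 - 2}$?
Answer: $4 \left(1 - i \sqrt{2}\right)^{2} \approx -4.0 - 11.314 i$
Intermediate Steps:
$A = -2 + 2 i \sqrt{2}$ ($A = -2 + \sqrt{-6 - 2} = -2 + \sqrt{-8} = -2 + 2 i \sqrt{2} \approx -2.0 + 2.8284 i$)
$I = 0$ ($I = \left(-5\right) 0 = 0$)
$\left(I + A\right)^{2} = \left(0 - \left(2 - 2 i \sqrt{2}\right)\right)^{2} = \left(-2 + 2 i \sqrt{2}\right)^{2}$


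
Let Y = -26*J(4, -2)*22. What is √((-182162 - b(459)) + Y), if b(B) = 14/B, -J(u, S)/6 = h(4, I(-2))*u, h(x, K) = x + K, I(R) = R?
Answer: 2*I*√905378367/153 ≈ 393.33*I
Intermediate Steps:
h(x, K) = K + x
J(u, S) = -12*u (J(u, S) = -6*(-2 + 4)*u = -12*u)
Y = 27456 (Y = -(-312)*4*22 = -26*(-48)*22 = 1248*22 = 27456)
√((-182162 - b(459)) + Y) = √((-182162 - 14/459) + 27456) = √(-83612372/459 + 27456) = √(-71010068/459) = 2*I*√905378367/153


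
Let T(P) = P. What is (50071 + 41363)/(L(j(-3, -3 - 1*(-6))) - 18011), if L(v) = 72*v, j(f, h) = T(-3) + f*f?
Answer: -91434/17579 ≈ -5.2013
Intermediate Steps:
j(f, h) = -3 + f**2 (j(f, h) = -3 + f*f = -3 + f**2)
(50071 + 41363)/(L(j(-3, -3 - 1*(-6))) - 18011) = (50071 + 41363)/(72*(-3 + (-3)**2) - 18011) = 91434/(72*(-3 + 9) - 18011) = 91434/(72*6 - 18011) = 91434/(432 - 18011) = 91434/(-17579) = 91434*(-1/17579) = -91434/17579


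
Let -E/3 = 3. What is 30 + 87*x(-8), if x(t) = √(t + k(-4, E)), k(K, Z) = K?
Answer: 30 + 174*I*√3 ≈ 30.0 + 301.38*I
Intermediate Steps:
E = -9 (E = -3*3 = -9)
x(t) = √(-4 + t) (x(t) = √(t - 4) = √(-4 + t))
30 + 87*x(-8) = 30 + 87*√(-4 - 8) = 30 + 87*√(-12) = 30 + 87*(2*I*√3) = 30 + 174*I*√3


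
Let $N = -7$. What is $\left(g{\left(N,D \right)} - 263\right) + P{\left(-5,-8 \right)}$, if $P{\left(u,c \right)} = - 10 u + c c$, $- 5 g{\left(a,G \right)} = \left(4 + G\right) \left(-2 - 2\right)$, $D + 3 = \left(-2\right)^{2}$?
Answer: $-145$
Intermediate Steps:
$D = 1$ ($D = -3 + \left(-2\right)^{2} = -3 + 4 = 1$)
$g{\left(a,G \right)} = \frac{16}{5} + \frac{4 G}{5}$ ($g{\left(a,G \right)} = - \frac{\left(4 + G\right) \left(-2 - 2\right)}{5} = - \frac{\left(4 + G\right) \left(-4\right)}{5} = - \frac{-16 - 4 G}{5} = \frac{16}{5} + \frac{4 G}{5}$)
$P{\left(u,c \right)} = c^{2} - 10 u$ ($P{\left(u,c \right)} = - 10 u + c^{2} = c^{2} - 10 u$)
$\left(g{\left(N,D \right)} - 263\right) + P{\left(-5,-8 \right)} = \left(\left(\frac{16}{5} + \frac{4}{5} \cdot 1\right) - 263\right) - \left(-50 - \left(-8\right)^{2}\right) = \left(\left(\frac{16}{5} + \frac{4}{5}\right) - 263\right) + \left(64 + 50\right) = \left(4 - 263\right) + 114 = -259 + 114 = -145$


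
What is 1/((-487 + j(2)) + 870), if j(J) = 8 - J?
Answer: 1/389 ≈ 0.0025707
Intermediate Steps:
1/((-487 + j(2)) + 870) = 1/((-487 + (8 - 1*2)) + 870) = 1/((-487 + (8 - 2)) + 870) = 1/((-487 + 6) + 870) = 1/(-481 + 870) = 1/389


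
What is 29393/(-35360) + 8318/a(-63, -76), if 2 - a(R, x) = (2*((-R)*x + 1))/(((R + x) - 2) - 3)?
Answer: -96440879/742880 ≈ -129.82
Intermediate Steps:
a(R, x) = 2 - (2 - 2*R*x)/(-5 + R + x) (a(R, x) = 2 - 2*((-R)*x + 1)/(((R + x) - 2) - 3) = 2 - 2*(-R*x + 1)/((-2 + R + x) - 3) = 2 - 2*(1 - R*x)/(-5 + R + x) = 2 - (2 - 2*R*x)/(-5 + R + x))
29393/(-35360) + 8318/a(-63, -76) = 29393/(-35360) + 8318/((2*(-6 - 63 - 76 - 63*(-76))/(-5 - 63 - 76))) = 29393*(-1/35360) + 8318/((2*(-6 - 63 - 76 + 4788)/(-144))) = -133/160 + 8318/((2*(-1/144)*4643)) = -133/160 + 8318/(-4643/72) = -133/160 + 8318*(-72/4643) = -133/160 - 598896/4643 = -96440879/742880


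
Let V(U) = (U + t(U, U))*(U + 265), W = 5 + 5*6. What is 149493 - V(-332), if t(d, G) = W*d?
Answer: -651291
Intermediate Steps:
W = 35 (W = 5 + 30 = 35)
t(d, G) = 35*d
V(U) = 36*U*(265 + U) (V(U) = (U + 35*U)*(U + 265) = (36*U)*(265 + U) = 36*U*(265 + U))
149493 - V(-332) = 149493 - 36*(-332)*(265 - 332) = 149493 - 36*(-332)*(-67) = 149493 - 1*800784 = 149493 - 800784 = -651291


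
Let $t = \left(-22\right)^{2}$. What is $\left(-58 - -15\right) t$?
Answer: $-20812$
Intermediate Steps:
$t = 484$
$\left(-58 - -15\right) t = \left(-58 - -15\right) 484 = \left(-58 + 15\right) 484 = \left(-43\right) 484 = -20812$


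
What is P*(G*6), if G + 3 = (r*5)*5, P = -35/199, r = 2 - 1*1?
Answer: -4620/199 ≈ -23.216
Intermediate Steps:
r = 1 (r = 2 - 1 = 1)
P = -35/199 (P = -35*1/199 = -35/199 ≈ -0.17588)
G = 22 (G = -3 + (1*5)*5 = -3 + 5*5 = -3 + 25 = 22)
P*(G*6) = -770*6/199 = -35/199*132 = -4620/199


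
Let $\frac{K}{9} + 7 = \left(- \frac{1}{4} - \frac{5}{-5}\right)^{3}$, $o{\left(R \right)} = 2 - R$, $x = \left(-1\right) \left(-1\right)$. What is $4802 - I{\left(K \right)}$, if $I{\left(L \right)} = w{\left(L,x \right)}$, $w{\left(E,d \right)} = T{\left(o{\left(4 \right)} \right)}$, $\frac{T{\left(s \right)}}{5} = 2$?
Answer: $4792$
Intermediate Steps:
$x = 1$
$T{\left(s \right)} = 10$ ($T{\left(s \right)} = 5 \cdot 2 = 10$)
$w{\left(E,d \right)} = 10$
$K = - \frac{3789}{64}$ ($K = -63 + 9 \left(- \frac{1}{4} - \frac{5}{-5}\right)^{3} = -63 + 9 \left(\left(-1\right) \frac{1}{4} - -1\right)^{3} = -63 + 9 \left(- \frac{1}{4} + 1\right)^{3} = -63 + 9 \left(\frac{3}{4}\right)^{3} = -63 + 9 \cdot \frac{27}{64} = -63 + \frac{243}{64} = - \frac{3789}{64} \approx -59.203$)
$I{\left(L \right)} = 10$
$4802 - I{\left(K \right)} = 4802 - 10 = 4792$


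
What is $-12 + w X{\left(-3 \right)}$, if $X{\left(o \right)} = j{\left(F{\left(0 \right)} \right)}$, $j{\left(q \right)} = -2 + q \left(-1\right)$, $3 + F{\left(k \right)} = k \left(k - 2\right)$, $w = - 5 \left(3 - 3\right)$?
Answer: $-12$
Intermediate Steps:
$w = 0$ ($w = \left(-5\right) 0 = 0$)
$F{\left(k \right)} = -3 + k \left(-2 + k\right)$ ($F{\left(k \right)} = -3 + k \left(k - 2\right) = -3 + k \left(-2 + k\right)$)
$j{\left(q \right)} = -2 - q$
$X{\left(o \right)} = 1$ ($X{\left(o \right)} = -2 - \left(-3 + 0^{2} - 0\right) = -2 - \left(-3 + 0 + 0\right) = -2 - -3 = -2 + 3 = 1$)
$-12 + w X{\left(-3 \right)} = -12 + 0 \cdot 1 = -12 + 0 = -12$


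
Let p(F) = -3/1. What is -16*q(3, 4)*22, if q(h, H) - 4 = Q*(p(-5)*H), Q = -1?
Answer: -5632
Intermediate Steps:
p(F) = -3 (p(F) = -3*1 = -3)
q(h, H) = 4 + 3*H (q(h, H) = 4 - (-3)*H = 4 + 3*H)
-16*q(3, 4)*22 = -16*(4 + 3*4)*22 = -16*(4 + 12)*22 = -16*16*22 = -256*22 = -5632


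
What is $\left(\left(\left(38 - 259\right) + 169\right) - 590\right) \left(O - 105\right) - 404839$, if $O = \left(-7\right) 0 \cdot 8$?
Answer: $-337429$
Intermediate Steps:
$O = 0$ ($O = 0 \cdot 8 = 0$)
$\left(\left(\left(38 - 259\right) + 169\right) - 590\right) \left(O - 105\right) - 404839 = \left(\left(\left(38 - 259\right) + 169\right) - 590\right) \left(0 - 105\right) - 404839 = \left(\left(-221 + 169\right) - 590\right) \left(-105\right) - 404839 = \left(-52 - 590\right) \left(-105\right) - 404839 = \left(-642\right) \left(-105\right) - 404839 = 67410 - 404839 = -337429$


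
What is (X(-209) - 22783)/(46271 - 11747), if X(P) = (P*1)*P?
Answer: 1161/1918 ≈ 0.60532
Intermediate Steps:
X(P) = P**2 (X(P) = P*P = P**2)
(X(-209) - 22783)/(46271 - 11747) = ((-209)**2 - 22783)/(46271 - 11747) = (43681 - 22783)/34524 = 20898*(1/34524) = 1161/1918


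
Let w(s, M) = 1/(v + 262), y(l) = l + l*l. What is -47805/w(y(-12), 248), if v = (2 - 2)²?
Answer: -12524910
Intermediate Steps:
v = 0 (v = 0² = 0)
y(l) = l + l²
w(s, M) = 1/262 (w(s, M) = 1/(0 + 262) = 1/262)
-47805/w(y(-12), 248) = -47805/1/262 = -47805*262 = -12524910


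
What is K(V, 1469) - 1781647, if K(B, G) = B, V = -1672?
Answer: -1783319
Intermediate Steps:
K(V, 1469) - 1781647 = -1672 - 1781647 = -1783319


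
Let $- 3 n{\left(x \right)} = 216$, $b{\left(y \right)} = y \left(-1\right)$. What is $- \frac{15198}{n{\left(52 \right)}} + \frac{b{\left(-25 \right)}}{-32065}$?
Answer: $\frac{16244069}{76956} \approx 211.08$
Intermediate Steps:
$b{\left(y \right)} = - y$
$n{\left(x \right)} = -72$ ($n{\left(x \right)} = \left(- \frac{1}{3}\right) 216 = -72$)
$- \frac{15198}{n{\left(52 \right)}} + \frac{b{\left(-25 \right)}}{-32065} = - \frac{15198}{-72} + \frac{\left(-1\right) \left(-25\right)}{-32065} = \left(-15198\right) \left(- \frac{1}{72}\right) + 25 \left(- \frac{1}{32065}\right) = \frac{2533}{12} - \frac{5}{6413} = \frac{16244069}{76956}$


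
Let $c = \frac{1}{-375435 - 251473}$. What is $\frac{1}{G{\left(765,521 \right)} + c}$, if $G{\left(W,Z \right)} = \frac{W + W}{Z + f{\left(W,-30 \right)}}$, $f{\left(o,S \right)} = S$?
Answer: $\frac{307811828}{959168749} \approx 0.32092$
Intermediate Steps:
$G{\left(W,Z \right)} = \frac{2 W}{-30 + Z}$ ($G{\left(W,Z \right)} = \frac{W + W}{Z - 30} = \frac{2 W}{-30 + Z}$)
$c = - \frac{1}{626908}$ ($c = \frac{1}{-626908} = - \frac{1}{626908} \approx -1.5951 \cdot 10^{-6}$)
$\frac{1}{G{\left(765,521 \right)} + c} = \frac{1}{2 \cdot 765 \frac{1}{-30 + 521} - \frac{1}{626908}} = \frac{1}{2 \cdot 765 \cdot \frac{1}{491} - \frac{1}{626908}} = \frac{1}{\frac{1530}{491} - \frac{1}{626908}} = \frac{1}{\frac{959168749}{307811828}} = \frac{307811828}{959168749}$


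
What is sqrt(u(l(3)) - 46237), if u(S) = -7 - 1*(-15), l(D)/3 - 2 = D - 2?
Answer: I*sqrt(46229) ≈ 215.01*I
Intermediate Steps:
l(D) = 3*D (l(D) = 6 + 3*(D - 2) = 6 + 3*(-2 + D) = 6 + (-6 + 3*D) = 3*D)
u(S) = 8 (u(S) = -7 + 15 = 8)
sqrt(u(l(3)) - 46237) = sqrt(8 - 46237) = sqrt(-46229) = I*sqrt(46229)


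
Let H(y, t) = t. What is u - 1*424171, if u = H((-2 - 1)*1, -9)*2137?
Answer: -443404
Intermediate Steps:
u = -19233 (u = -9*2137 = -19233)
u - 1*424171 = -19233 - 1*424171 = -19233 - 424171 = -443404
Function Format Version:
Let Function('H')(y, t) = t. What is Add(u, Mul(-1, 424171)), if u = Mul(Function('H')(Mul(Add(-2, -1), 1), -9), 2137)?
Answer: -443404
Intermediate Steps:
u = -19233 (u = Mul(-9, 2137) = -19233)
Add(u, Mul(-1, 424171)) = Add(-19233, Mul(-1, 424171)) = Add(-19233, -424171) = -443404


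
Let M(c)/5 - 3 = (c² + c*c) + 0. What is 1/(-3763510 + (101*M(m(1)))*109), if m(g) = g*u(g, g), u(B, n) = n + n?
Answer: -1/3158015 ≈ -3.1665e-7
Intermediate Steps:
u(B, n) = 2*n
m(g) = 2*g² (m(g) = g*(2*g) = 2*g²)
M(c) = 15 + 10*c² (M(c) = 15 + 5*((c² + c*c) + 0) = 15 + 5*((c² + c²) + 0) = 15 + 5*(2*c² + 0) = 15 + 5*(2*c²) = 15 + 10*c²)
1/(-3763510 + (101*M(m(1)))*109) = 1/(-3763510 + (101*(15 + 10*(2*1²)²))*109) = 1/(-3763510 + (101*(15 + 10*(2*1)²))*109) = 1/(-3763510 + (101*(15 + 10*2²))*109) = 1/(-3763510 + (101*(15 + 10*4))*109) = 1/(-3763510 + (101*(15 + 40))*109) = 1/(-3763510 + (101*55)*109) = 1/(-3763510 + 5555*109) = 1/(-3763510 + 605495) = 1/(-3158015) = -1/3158015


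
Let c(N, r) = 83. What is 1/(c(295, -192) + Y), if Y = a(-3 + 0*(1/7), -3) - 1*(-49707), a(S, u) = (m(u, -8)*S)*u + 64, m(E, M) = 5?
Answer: 1/49899 ≈ 2.0040e-5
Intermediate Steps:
a(S, u) = 64 + 5*S*u (a(S, u) = (5*S)*u + 64 = 5*S*u + 64 = 64 + 5*S*u)
Y = 49816 (Y = (64 + 5*(-3 + 0*(1/7))*(-3)) - 1*(-49707) = (64 + 5*(-3 + 0*(1*(⅐)))*(-3)) + 49707 = (64 + 5*(-3 + 0*(⅐))*(-3)) + 49707 = (64 + 5*(-3 + 0)*(-3)) + 49707 = (64 + 5*(-3)*(-3)) + 49707 = (64 + 45) + 49707 = 109 + 49707 = 49816)
1/(c(295, -192) + Y) = 1/(83 + 49816) = 1/49899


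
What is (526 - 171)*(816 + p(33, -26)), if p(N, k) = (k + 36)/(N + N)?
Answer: 9561215/33 ≈ 2.8973e+5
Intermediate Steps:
p(N, k) = (36 + k)/(2*N) (p(N, k) = (36 + k)/((2*N)) = (36 + k)*(1/(2*N)) = (36 + k)/(2*N))
(526 - 171)*(816 + p(33, -26)) = (526 - 171)*(816 + (½)*(36 - 26)/33) = 355*(816 + (½)*(1/33)*10) = 355*(816 + 5/33) = 355*(26933/33) = 9561215/33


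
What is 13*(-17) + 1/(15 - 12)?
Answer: -662/3 ≈ -220.67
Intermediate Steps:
13*(-17) + 1/(15 - 12) = -221 + 1/3 = -221 + ⅓ = -662/3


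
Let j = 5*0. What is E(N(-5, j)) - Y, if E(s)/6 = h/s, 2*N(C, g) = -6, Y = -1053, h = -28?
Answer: 1109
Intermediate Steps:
j = 0
N(C, g) = -3 (N(C, g) = (½)*(-6) = -3)
E(s) = -168/s (E(s) = 6*(-28/s) = -168/s)
E(N(-5, j)) - Y = -168/(-3) - 1*(-1053) = -168*(-⅓) + 1053 = 56 + 1053 = 1109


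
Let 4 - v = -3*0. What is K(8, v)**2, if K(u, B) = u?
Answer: 64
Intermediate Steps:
v = 4 (v = 4 - (-3)*0 = 4 - 1*0 = 4 + 0 = 4)
K(8, v)**2 = 8**2 = 64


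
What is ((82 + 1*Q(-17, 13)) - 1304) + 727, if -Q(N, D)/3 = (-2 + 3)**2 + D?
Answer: -537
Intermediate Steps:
Q(N, D) = -3 - 3*D (Q(N, D) = -3*((-2 + 3)**2 + D) = -3*(1**2 + D) = -3*(1 + D) = -3 - 3*D)
((82 + 1*Q(-17, 13)) - 1304) + 727 = ((82 + 1*(-3 - 3*13)) - 1304) + 727 = ((82 + 1*(-3 - 39)) - 1304) + 727 = ((82 + 1*(-42)) - 1304) + 727 = ((82 - 42) - 1304) + 727 = (40 - 1304) + 727 = -1264 + 727 = -537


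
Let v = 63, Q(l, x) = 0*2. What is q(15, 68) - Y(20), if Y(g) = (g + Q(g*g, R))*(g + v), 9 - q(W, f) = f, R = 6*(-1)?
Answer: -1719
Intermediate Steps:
R = -6
Q(l, x) = 0
q(W, f) = 9 - f
Y(g) = g*(63 + g) (Y(g) = (g + 0)*(g + 63) = g*(63 + g))
q(15, 68) - Y(20) = (9 - 1*68) - 20*(63 + 20) = (9 - 68) - 20*83 = -59 - 1*1660 = -59 - 1660 = -1719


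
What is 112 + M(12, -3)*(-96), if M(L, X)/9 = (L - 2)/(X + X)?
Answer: 1552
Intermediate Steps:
M(L, X) = 9*(-2 + L)/(2*X) (M(L, X) = 9*((L - 2)/(X + X)) = 9*((-2 + L)/((2*X))) = 9*((-2 + L)*(1/(2*X))) = 9*((-2 + L)/(2*X)) = 9*(-2 + L)/(2*X))
112 + M(12, -3)*(-96) = 112 + ((9/2)*(-2 + 12)/(-3))*(-96) = 112 + ((9/2)*(-⅓)*10)*(-96) = 112 - 15*(-96) = 112 + 1440 = 1552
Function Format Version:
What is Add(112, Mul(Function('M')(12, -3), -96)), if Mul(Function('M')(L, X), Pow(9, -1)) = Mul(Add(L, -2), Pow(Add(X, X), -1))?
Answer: 1552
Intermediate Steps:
Function('M')(L, X) = Mul(Rational(9, 2), Pow(X, -1), Add(-2, L)) (Function('M')(L, X) = Mul(9, Mul(Add(L, -2), Pow(Add(X, X), -1))) = Mul(9, Mul(Add(-2, L), Pow(Mul(2, X), -1))) = Mul(9, Mul(Add(-2, L), Mul(Rational(1, 2), Pow(X, -1)))) = Mul(9, Mul(Rational(1, 2), Pow(X, -1), Add(-2, L))) = Mul(Rational(9, 2), Pow(X, -1), Add(-2, L)))
Add(112, Mul(Function('M')(12, -3), -96)) = Add(112, Mul(Mul(Rational(9, 2), Pow(-3, -1), Add(-2, 12)), -96)) = Add(112, Mul(Mul(Rational(9, 2), Rational(-1, 3), 10), -96)) = Add(112, Mul(-15, -96)) = Add(112, 1440) = 1552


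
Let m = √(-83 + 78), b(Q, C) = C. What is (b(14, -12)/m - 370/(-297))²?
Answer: -12017596/441045 + 592*I*√5/99 ≈ -27.248 + 13.371*I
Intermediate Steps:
m = I*√5 (m = √(-5) = I*√5 ≈ 2.2361*I)
(b(14, -12)/m - 370/(-297))² = (-12*(-I*√5/5) - 370/(-297))² = (-(-12)*I*√5/5 - 370*(-1/297))² = (12*I*√5/5 + 370/297)² = (370/297 + 12*I*√5/5)²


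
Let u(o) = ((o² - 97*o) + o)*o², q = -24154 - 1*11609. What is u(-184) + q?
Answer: 1744225357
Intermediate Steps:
q = -35763 (q = -24154 - 11609 = -35763)
u(o) = o²*(o² - 96*o) (u(o) = (o² - 96*o)*o² = o²*(o² - 96*o))
u(-184) + q = (-184)³*(-96 - 184) - 35763 = -6229504*(-280) - 35763 = 1744261120 - 35763 = 1744225357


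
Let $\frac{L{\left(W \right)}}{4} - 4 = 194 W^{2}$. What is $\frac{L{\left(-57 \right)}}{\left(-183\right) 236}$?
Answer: $- \frac{630310}{10797} \approx -58.378$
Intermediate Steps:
$L{\left(W \right)} = 16 + 776 W^{2}$ ($L{\left(W \right)} = 16 + 4 \cdot 194 W^{2} = 16 + 776 W^{2}$)
$\frac{L{\left(-57 \right)}}{\left(-183\right) 236} = \frac{16 + 776 \left(-57\right)^{2}}{\left(-183\right) 236} = \frac{16 + 776 \cdot 3249}{-43188} = \left(16 + 2521224\right) \left(- \frac{1}{43188}\right) = 2521240 \left(- \frac{1}{43188}\right) = - \frac{630310}{10797}$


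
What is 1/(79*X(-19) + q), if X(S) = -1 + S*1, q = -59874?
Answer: -1/61454 ≈ -1.6272e-5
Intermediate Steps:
X(S) = -1 + S
1/(79*X(-19) + q) = 1/(79*(-1 - 19) - 59874) = 1/(79*(-20) - 59874) = 1/(-1580 - 59874) = 1/(-61454) = -1/61454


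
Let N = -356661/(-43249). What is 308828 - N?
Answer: 13356145511/43249 ≈ 3.0882e+5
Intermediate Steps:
N = 356661/43249 (N = -356661*(-1/43249) = 356661/43249 ≈ 8.2467)
308828 - N = 308828 - 1*356661/43249 = 308828 - 356661/43249 = 13356145511/43249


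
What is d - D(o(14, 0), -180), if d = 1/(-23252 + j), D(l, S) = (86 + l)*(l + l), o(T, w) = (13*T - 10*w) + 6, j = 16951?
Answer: -649154225/6301 ≈ -1.0302e+5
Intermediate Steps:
o(T, w) = 6 - 10*w + 13*T (o(T, w) = (-10*w + 13*T) + 6 = 6 - 10*w + 13*T)
D(l, S) = 2*l*(86 + l) (D(l, S) = (86 + l)*(2*l) = 2*l*(86 + l))
d = -1/6301 (d = 1/(-23252 + 16951) = 1/(-6301) = -1/6301 ≈ -0.00015871)
d - D(o(14, 0), -180) = -1/6301 - 2*(6 - 10*0 + 13*14)*(86 + (6 - 10*0 + 13*14)) = -1/6301 - 2*(6 + 0 + 182)*(86 + (6 + 0 + 182)) = -1/6301 - 2*188*(86 + 188) = -1/6301 - 2*188*274 = -1/6301 - 1*103024 = -1/6301 - 103024 = -649154225/6301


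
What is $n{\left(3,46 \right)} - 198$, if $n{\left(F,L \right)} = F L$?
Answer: $-60$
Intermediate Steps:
$n{\left(3,46 \right)} - 198 = 3 \cdot 46 - 198 = 138 - 198 = -60$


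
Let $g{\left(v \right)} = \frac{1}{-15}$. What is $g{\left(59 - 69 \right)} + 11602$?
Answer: $\frac{174029}{15} \approx 11602.0$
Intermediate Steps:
$g{\left(v \right)} = - \frac{1}{15}$
$g{\left(59 - 69 \right)} + 11602 = - \frac{1}{15} + 11602 = \frac{174029}{15}$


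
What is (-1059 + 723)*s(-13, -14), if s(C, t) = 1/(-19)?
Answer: 336/19 ≈ 17.684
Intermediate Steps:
s(C, t) = -1/19
(-1059 + 723)*s(-13, -14) = (-1059 + 723)*(-1/19) = -336*(-1/19) = 336/19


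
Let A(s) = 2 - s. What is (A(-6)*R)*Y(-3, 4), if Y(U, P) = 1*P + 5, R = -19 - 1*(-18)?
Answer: -72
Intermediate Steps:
R = -1 (R = -19 + 18 = -1)
Y(U, P) = 5 + P (Y(U, P) = P + 5 = 5 + P)
(A(-6)*R)*Y(-3, 4) = ((2 - 1*(-6))*(-1))*(5 + 4) = ((2 + 6)*(-1))*9 = (8*(-1))*9 = -8*9 = -72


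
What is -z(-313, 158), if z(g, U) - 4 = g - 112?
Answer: 421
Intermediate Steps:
z(g, U) = -108 + g (z(g, U) = 4 + (g - 112) = 4 + (-112 + g) = -108 + g)
-z(-313, 158) = -(-108 - 313) = -1*(-421) = 421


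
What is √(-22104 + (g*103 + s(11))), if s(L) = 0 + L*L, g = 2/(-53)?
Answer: I*√61761165/53 ≈ 148.28*I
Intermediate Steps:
g = -2/53 (g = 2*(-1/53) = -2/53 ≈ -0.037736)
s(L) = L² (s(L) = 0 + L² = L²)
√(-22104 + (g*103 + s(11))) = √(-22104 + (-2/53*103 + 11²)) = √(-22104 + (-206/53 + 121)) = √(-22104 + 6207/53) = √(-1165305/53) = I*√61761165/53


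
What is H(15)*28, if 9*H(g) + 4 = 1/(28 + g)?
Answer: -532/43 ≈ -12.372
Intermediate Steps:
H(g) = -4/9 + 1/(9*(28 + g))
H(15)*28 = ((-111 - 4*15)/(9*(28 + 15)))*28 = ((⅑)*(-111 - 60)/43)*28 = ((⅑)*(1/43)*(-171))*28 = -19/43*28 = -532/43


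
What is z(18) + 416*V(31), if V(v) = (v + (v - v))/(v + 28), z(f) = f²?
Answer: 32012/59 ≈ 542.58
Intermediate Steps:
V(v) = v/(28 + v) (V(v) = (v + 0)/(28 + v) = v/(28 + v))
z(18) + 416*V(31) = 18² + 416*(31/(28 + 31)) = 324 + 416*(31/59) = 324 + 12896/59 = 32012/59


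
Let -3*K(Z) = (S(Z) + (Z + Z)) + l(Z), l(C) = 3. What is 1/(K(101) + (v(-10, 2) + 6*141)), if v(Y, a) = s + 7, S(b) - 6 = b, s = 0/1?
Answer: 1/749 ≈ 0.0013351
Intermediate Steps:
s = 0 (s = 0*1 = 0)
S(b) = 6 + b
v(Y, a) = 7 (v(Y, a) = 0 + 7 = 7)
K(Z) = -3 - Z (K(Z) = -(((6 + Z) + (Z + Z)) + 3)/3 = -(((6 + Z) + 2*Z) + 3)/3 = -((6 + 3*Z) + 3)/3 = -(9 + 3*Z)/3 = -3 - Z)
1/(K(101) + (v(-10, 2) + 6*141)) = 1/((-3 - 1*101) + (7 + 6*141)) = 1/((-3 - 101) + (7 + 846)) = 1/(-104 + 853) = 1/749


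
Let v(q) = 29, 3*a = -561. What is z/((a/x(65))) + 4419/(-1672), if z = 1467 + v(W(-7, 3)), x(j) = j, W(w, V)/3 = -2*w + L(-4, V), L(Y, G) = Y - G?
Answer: -873859/1672 ≈ -522.64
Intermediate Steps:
a = -187 (a = (⅓)*(-561) = -187)
W(w, V) = -12 - 6*w - 3*V (W(w, V) = 3*(-2*w + (-4 - V)) = 3*(-4 - V - 2*w) = -12 - 6*w - 3*V)
z = 1496 (z = 1467 + 29 = 1496)
z/((a/x(65))) + 4419/(-1672) = 1496/((-187/65)) + 4419/(-1672) = 1496/((-187*1/65)) + 4419*(-1/1672) = 1496/(-187/65) - 4419/1672 = 1496*(-65/187) - 4419/1672 = -520 - 4419/1672 = -873859/1672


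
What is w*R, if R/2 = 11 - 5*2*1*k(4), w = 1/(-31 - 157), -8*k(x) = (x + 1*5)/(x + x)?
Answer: -397/3008 ≈ -0.13198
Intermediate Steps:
k(x) = -(5 + x)/(16*x) (k(x) = -(x + 1*5)/(8*(x + x)) = -(x + 5)/(8*(2*x)) = -(5 + x)*1/(2*x)/8 = -(5 + x)/(16*x))
w = -1/188 (w = 1/(-188) = -1/188 ≈ -0.0053191)
R = 397/16 (R = 2*(11 - 5*2*1*(1/16)*(-5 - 1*4)/4) = 2*(11 - 10*(1/16)*(1/4)*(-5 - 4)) = 2*(11 - 10*(1/16)*(1/4)*(-9)) = 2*(11 - 10*(-9)/64) = 2*(11 - 5*(-9/32)) = 2*(11 + 45/32) = 2*(397/32) = 397/16 ≈ 24.813)
w*R = -1/188*397/16 = -397/3008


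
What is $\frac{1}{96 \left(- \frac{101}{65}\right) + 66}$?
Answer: $- \frac{65}{5406} \approx -0.012024$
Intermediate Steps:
$\frac{1}{96 \left(- \frac{101}{65}\right) + 66} = \frac{1}{- \frac{9696}{65} + 66} = \frac{1}{- \frac{5406}{65}} = - \frac{65}{5406}$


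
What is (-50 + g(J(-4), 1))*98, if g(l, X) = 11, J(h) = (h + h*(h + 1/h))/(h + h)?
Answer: -3822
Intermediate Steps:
J(h) = (h + h*(h + 1/h))/(2*h) (J(h) = (h + h*(h + 1/h))/((2*h)) = (h + h*(h + 1/h))*(1/(2*h)) = (h + h*(h + 1/h))/(2*h))
(-50 + g(J(-4), 1))*98 = (-50 + 11)*98 = -39*98 = -3822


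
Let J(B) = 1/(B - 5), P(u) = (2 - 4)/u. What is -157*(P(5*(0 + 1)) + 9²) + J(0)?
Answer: -63272/5 ≈ -12654.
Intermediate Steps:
P(u) = -2/u
J(B) = 1/(-5 + B)
-157*(P(5*(0 + 1)) + 9²) + J(0) = -157*(-2*1/(5*(0 + 1)) + 9²) + 1/(-5 + 0) = -157*(-2/(5*1) + 81) + 1/(-5) = -157*(-2/5 + 81) - ⅕ = -157*(-2*⅕ + 81) - ⅕ = -157*(-⅖ + 81) - ⅕ = -157*403/5 - ⅕ = -63271/5 - ⅕ = -63272/5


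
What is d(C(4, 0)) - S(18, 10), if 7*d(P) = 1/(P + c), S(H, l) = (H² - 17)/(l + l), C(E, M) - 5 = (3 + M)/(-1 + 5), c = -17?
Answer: -19357/1260 ≈ -15.363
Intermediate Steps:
C(E, M) = 23/4 + M/4 (C(E, M) = 5 + (3 + M)/(-1 + 5) = 5 + (3 + M)/4 = 5 + (3 + M)*(¼) = 5 + (¾ + M/4) = 23/4 + M/4)
S(H, l) = (-17 + H²)/(2*l) (S(H, l) = (-17 + H²)/((2*l)) = (-17 + H²)*(1/(2*l)) = (-17 + H²)/(2*l))
d(P) = 1/(7*(-17 + P)) (d(P) = 1/(7*(P - 17)) = 1/(7*(-17 + P)))
d(C(4, 0)) - S(18, 10) = 1/(7*(-17 + (23/4 + (¼)*0))) - (-17 + 18²)/(2*10) = 1/(7*(-17 + (23/4 + 0))) - (-17 + 324)/(2*10) = 1/(7*(-17 + 23/4)) - 307/(2*10) = 1/(7*(-45/4)) - 1*307/20 = (⅐)*(-4/45) - 307/20 = -4/315 - 307/20 = -19357/1260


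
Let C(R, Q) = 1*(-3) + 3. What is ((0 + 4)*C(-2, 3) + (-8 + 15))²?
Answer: 49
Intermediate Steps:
C(R, Q) = 0 (C(R, Q) = -3 + 3 = 0)
((0 + 4)*C(-2, 3) + (-8 + 15))² = ((0 + 4)*0 + (-8 + 15))² = (4*0 + 7)² = (0 + 7)² = 7² = 49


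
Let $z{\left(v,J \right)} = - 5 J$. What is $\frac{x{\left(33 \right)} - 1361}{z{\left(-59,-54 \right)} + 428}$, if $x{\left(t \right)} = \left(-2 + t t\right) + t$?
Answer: $- \frac{241}{698} \approx -0.34527$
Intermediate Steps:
$x{\left(t \right)} = -2 + t + t^{2}$ ($x{\left(t \right)} = \left(-2 + t^{2}\right) + t = -2 + t + t^{2}$)
$\frac{x{\left(33 \right)} - 1361}{z{\left(-59,-54 \right)} + 428} = \frac{\left(-2 + 33 + 33^{2}\right) - 1361}{\left(-5\right) \left(-54\right) + 428} = \frac{\left(-2 + 33 + 1089\right) - 1361}{270 + 428} = \frac{1120 - 1361}{698} = \left(-241\right) \frac{1}{698} = - \frac{241}{698}$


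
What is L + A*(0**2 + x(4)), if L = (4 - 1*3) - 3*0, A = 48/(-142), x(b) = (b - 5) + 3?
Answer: 23/71 ≈ 0.32394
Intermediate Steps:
x(b) = -2 + b (x(b) = (-5 + b) + 3 = -2 + b)
A = -24/71 (A = 48*(-1/142) = -24/71 ≈ -0.33803)
L = 1 (L = (4 - 3) + 0 = 1 + 0 = 1)
L + A*(0**2 + x(4)) = 1 - 24*(0**2 + (-2 + 4))/71 = 1 - 24*(0 + 2)/71 = 1 - 24/71*2 = 1 - 48/71 = 23/71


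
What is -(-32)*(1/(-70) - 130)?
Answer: -145616/35 ≈ -4160.5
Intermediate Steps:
-(-32)*(1/(-70) - 130) = -(-32)*(-1/70 - 130) = -(-32)*(-9101)/70 = -1*145616/35 = -145616/35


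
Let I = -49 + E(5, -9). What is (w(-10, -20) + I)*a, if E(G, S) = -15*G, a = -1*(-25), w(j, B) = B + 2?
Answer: -3550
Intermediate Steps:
w(j, B) = 2 + B
a = 25
I = -124 (I = -49 - 15*5 = -49 - 75 = -124)
(w(-10, -20) + I)*a = ((2 - 20) - 124)*25 = (-18 - 124)*25 = -142*25 = -3550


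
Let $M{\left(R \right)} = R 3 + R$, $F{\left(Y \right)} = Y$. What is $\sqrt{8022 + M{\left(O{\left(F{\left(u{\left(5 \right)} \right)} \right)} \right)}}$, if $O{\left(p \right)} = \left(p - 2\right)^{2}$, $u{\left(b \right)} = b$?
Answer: $\sqrt{8058} \approx 89.766$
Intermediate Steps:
$O{\left(p \right)} = \left(-2 + p\right)^{2}$
$M{\left(R \right)} = 4 R$ ($M{\left(R \right)} = 3 R + R = 4 R$)
$\sqrt{8022 + M{\left(O{\left(F{\left(u{\left(5 \right)} \right)} \right)} \right)}} = \sqrt{8022 + 4 \left(-2 + 5\right)^{2}} = \sqrt{8022 + 4 \cdot 3^{2}} = \sqrt{8022 + 4 \cdot 9} = \sqrt{8022 + 36} = \sqrt{8058}$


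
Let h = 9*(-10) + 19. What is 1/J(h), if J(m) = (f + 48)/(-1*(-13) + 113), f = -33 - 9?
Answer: 21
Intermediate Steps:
h = -71 (h = -90 + 19 = -71)
f = -42
J(m) = 1/21 (J(m) = (-42 + 48)/(-1*(-13) + 113) = 6/(13 + 113) = 6/126 = 6*(1/126) = 1/21)
1/J(h) = 1/(1/21) = 21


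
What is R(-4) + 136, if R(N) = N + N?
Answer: 128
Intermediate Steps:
R(N) = 2*N
R(-4) + 136 = 2*(-4) + 136 = -8 + 136 = 128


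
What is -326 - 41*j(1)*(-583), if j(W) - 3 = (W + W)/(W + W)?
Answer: 95286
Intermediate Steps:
j(W) = 4 (j(W) = 3 + (W + W)/(W + W) = 3 + (2*W)/((2*W)) = 3 + (2*W)*(1/(2*W)) = 3 + 1 = 4)
-326 - 41*j(1)*(-583) = -326 - 41*4*(-583) = -326 - 164*(-583) = -326 + 95612 = 95286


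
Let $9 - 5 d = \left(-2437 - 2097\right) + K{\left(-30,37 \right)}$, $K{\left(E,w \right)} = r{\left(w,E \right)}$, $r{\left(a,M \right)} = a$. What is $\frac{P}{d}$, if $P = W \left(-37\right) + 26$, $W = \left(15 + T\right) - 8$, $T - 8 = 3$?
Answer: $- \frac{1600}{2253} \approx -0.71016$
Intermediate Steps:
$T = 11$ ($T = 8 + 3 = 11$)
$K{\left(E,w \right)} = w$
$W = 18$ ($W = \left(15 + 11\right) - 8 = 26 - 8 = 18$)
$d = \frac{4506}{5}$ ($d = \frac{9}{5} - \frac{\left(-2437 - 2097\right) + 37}{5} = \frac{9}{5} - \frac{-4534 + 37}{5} = \frac{9}{5} - - \frac{4497}{5} = \frac{9}{5} + \frac{4497}{5} = \frac{4506}{5} \approx 901.2$)
$P = -640$ ($P = 18 \left(-37\right) + 26 = -666 + 26 = -640$)
$\frac{P}{d} = - \frac{640}{\frac{4506}{5}} = \left(-640\right) \frac{5}{4506} = - \frac{1600}{2253}$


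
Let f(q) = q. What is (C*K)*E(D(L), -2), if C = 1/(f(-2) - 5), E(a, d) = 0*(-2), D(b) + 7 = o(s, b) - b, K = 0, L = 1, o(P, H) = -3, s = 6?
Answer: 0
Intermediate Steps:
D(b) = -10 - b (D(b) = -7 + (-3 - b) = -10 - b)
E(a, d) = 0
C = -1/7 (C = 1/(-2 - 5) = 1/(-7) = -1/7 ≈ -0.14286)
(C*K)*E(D(L), -2) = -1/7*0*0 = 0*0 = 0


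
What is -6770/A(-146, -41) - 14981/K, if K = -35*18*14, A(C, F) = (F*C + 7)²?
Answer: 537998618669/316779552180 ≈ 1.6983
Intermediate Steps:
A(C, F) = (7 + C*F)² (A(C, F) = (C*F + 7)² = (7 + C*F)²)
K = -8820 (K = -630*14 = -8820)
-6770/A(-146, -41) - 14981/K = -6770/(7 - 146*(-41))² - 14981/(-8820) = -6770/(7 + 5986)² - 14981*(-1/8820) = -6770/(5993²) + 14981/8820 = -6770/35916049 + 14981/8820 = 537998618669/316779552180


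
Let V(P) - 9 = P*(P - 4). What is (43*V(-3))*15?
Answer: 19350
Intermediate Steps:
V(P) = 9 + P*(-4 + P) (V(P) = 9 + P*(P - 4) = 9 + P*(-4 + P))
(43*V(-3))*15 = (43*(9 + (-3)² - 4*(-3)))*15 = (43*(9 + 9 + 12))*15 = (43*30)*15 = 1290*15 = 19350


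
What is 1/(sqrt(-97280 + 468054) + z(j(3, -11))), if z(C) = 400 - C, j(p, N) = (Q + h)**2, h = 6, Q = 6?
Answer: -128/152619 + sqrt(370774)/305238 ≈ 0.0011562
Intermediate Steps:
j(p, N) = 144 (j(p, N) = (6 + 6)**2 = 12**2 = 144)
1/(sqrt(-97280 + 468054) + z(j(3, -11))) = 1/(sqrt(-97280 + 468054) + (400 - 1*144)) = 1/(sqrt(370774) + (400 - 144)) = 1/(sqrt(370774) + 256) = 1/(256 + sqrt(370774))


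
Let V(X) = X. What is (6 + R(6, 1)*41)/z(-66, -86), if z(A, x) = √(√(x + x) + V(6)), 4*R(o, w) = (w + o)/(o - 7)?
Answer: -263*√2/(8*√(3 + I*√43)) ≈ -14.568 + 9.3554*I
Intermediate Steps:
R(o, w) = (o + w)/(4*(-7 + o)) (R(o, w) = ((w + o)/(o - 7))/4 = ((o + w)/(-7 + o))/4 = (o + w)/(4*(-7 + o)))
z(A, x) = √(6 + √2*√x) (z(A, x) = √(√(x + x) + 6) = √(√(2*x) + 6) = √(√2*√x + 6) = √(6 + √2*√x))
(6 + R(6, 1)*41)/z(-66, -86) = (6 + ((6 + 1)/(4*(-7 + 6)))*41)/(√(6 + √2*√(-86))) = (6 + ((¼)*7/(-1))*41)/(√(6 + √2*(I*√86))) = (6 + ((¼)*(-1)*7)*41)/(√(6 + 2*I*√43)) = (6 - 7/4*41)/√(6 + 2*I*√43) = (6 - 287/4)/√(6 + 2*I*√43) = -263/(4*√(6 + 2*I*√43))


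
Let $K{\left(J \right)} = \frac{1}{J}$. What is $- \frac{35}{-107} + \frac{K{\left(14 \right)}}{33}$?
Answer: $\frac{16277}{49434} \approx 0.32927$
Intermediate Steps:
$- \frac{35}{-107} + \frac{K{\left(14 \right)}}{33} = - \frac{35}{-107} + \frac{1}{14 \cdot 33} = \left(-35\right) \left(- \frac{1}{107}\right) + \frac{1}{14} \cdot \frac{1}{33} = \frac{35}{107} + \frac{1}{462} = \frac{16277}{49434}$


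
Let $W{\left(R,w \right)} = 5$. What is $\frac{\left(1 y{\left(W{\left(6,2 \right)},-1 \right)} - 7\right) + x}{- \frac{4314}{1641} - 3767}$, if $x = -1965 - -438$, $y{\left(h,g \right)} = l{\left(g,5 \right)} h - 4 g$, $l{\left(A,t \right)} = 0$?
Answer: $\frac{278970}{687329} \approx 0.40588$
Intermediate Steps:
$y{\left(h,g \right)} = - 4 g$ ($y{\left(h,g \right)} = 0 h - 4 g = 0 - 4 g = - 4 g$)
$x = -1527$ ($x = -1965 + 438 = -1527$)
$\frac{\left(1 y{\left(W{\left(6,2 \right)},-1 \right)} - 7\right) + x}{- \frac{4314}{1641} - 3767} = \frac{\left(1 \left(\left(-4\right) \left(-1\right)\right) - 7\right) - 1527}{- \frac{4314}{1641} - 3767} = \frac{\left(1 \cdot 4 - 7\right) - 1527}{\left(-4314\right) \frac{1}{1641} - 3767} = \frac{\left(4 - 7\right) - 1527}{- \frac{1438}{547} - 3767} = \frac{-3 - 1527}{- \frac{2061987}{547}} = \left(-1530\right) \left(- \frac{547}{2061987}\right) = \frac{278970}{687329}$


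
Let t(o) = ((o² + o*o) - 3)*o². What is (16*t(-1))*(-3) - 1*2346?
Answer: -2298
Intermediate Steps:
t(o) = o²*(-3 + 2*o²) (t(o) = ((o² + o²) - 3)*o² = (2*o² - 3)*o² = (-3 + 2*o²)*o² = o²*(-3 + 2*o²))
(16*t(-1))*(-3) - 1*2346 = (16*((-1)²*(-3 + 2*(-1)²)))*(-3) - 1*2346 = (16*(1*(-3 + 2*1)))*(-3) - 2346 = (16*(1*(-3 + 2)))*(-3) - 2346 = (16*(1*(-1)))*(-3) - 2346 = (16*(-1))*(-3) - 2346 = -16*(-3) - 2346 = 48 - 2346 = -2298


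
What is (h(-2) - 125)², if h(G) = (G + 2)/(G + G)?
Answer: 15625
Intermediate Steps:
h(G) = (2 + G)/(2*G) (h(G) = (2 + G)/((2*G)) = (2 + G)*(1/(2*G)) = (2 + G)/(2*G))
(h(-2) - 125)² = ((½)*(2 - 2)/(-2) - 125)² = ((½)*(-½)*0 - 125)² = (0 - 125)² = (-125)² = 15625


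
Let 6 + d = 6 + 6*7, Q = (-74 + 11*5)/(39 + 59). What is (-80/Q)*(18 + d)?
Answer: 470400/19 ≈ 24758.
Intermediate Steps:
Q = -19/98 (Q = (-74 + 55)/98 = -19*1/98 = -19/98 ≈ -0.19388)
d = 42 (d = -6 + (6 + 6*7) = -6 + (6 + 42) = -6 + 48 = 42)
(-80/Q)*(18 + d) = (-80/(-19/98))*(18 + 42) = -80*(-98/19)*60 = (7840/19)*60 = 470400/19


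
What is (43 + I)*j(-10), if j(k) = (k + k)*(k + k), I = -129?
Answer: -34400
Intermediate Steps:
j(k) = 4*k² (j(k) = (2*k)*(2*k) = 4*k²)
(43 + I)*j(-10) = (43 - 129)*(4*(-10)²) = -344*100 = -86*400 = -34400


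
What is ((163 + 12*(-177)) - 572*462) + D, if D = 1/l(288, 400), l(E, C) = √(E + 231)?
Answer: -266225 + √519/519 ≈ -2.6623e+5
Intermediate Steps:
l(E, C) = √(231 + E)
D = √519/519 (D = 1/(√(231 + 288)) = 1/(√519) = √519/519 ≈ 0.043895)
((163 + 12*(-177)) - 572*462) + D = ((163 + 12*(-177)) - 572*462) + √519/519 = ((163 - 2124) - 264264) + √519/519 = (-1961 - 264264) + √519/519 = -266225 + √519/519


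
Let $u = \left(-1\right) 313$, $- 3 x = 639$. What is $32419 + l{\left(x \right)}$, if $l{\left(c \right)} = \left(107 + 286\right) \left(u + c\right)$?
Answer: $-174299$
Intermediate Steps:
$x = -213$ ($x = \left(- \frac{1}{3}\right) 639 = -213$)
$u = -313$
$l{\left(c \right)} = -123009 + 393 c$ ($l{\left(c \right)} = \left(107 + 286\right) \left(-313 + c\right) = 393 \left(-313 + c\right) = -123009 + 393 c$)
$32419 + l{\left(x \right)} = 32419 + \left(-123009 + 393 \left(-213\right)\right) = 32419 - 206718 = -174299$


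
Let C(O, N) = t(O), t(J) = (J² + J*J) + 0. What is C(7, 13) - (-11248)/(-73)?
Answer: -4094/73 ≈ -56.082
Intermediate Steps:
t(J) = 2*J² (t(J) = (J² + J²) + 0 = 2*J² + 0 = 2*J²)
C(O, N) = 2*O²
C(7, 13) - (-11248)/(-73) = 2*7² - (-11248)/(-73) = 2*49 - (-11248)*(-1)/73 = 98 - 76*148/73 = 98 - 11248/73 = -4094/73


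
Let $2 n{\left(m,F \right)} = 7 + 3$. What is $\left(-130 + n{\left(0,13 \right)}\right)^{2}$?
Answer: $15625$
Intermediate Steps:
$n{\left(m,F \right)} = 5$ ($n{\left(m,F \right)} = \frac{7 + 3}{2} = \frac{1}{2} \cdot 10 = 5$)
$\left(-130 + n{\left(0,13 \right)}\right)^{2} = \left(-130 + 5\right)^{2} = \left(-125\right)^{2} = 15625$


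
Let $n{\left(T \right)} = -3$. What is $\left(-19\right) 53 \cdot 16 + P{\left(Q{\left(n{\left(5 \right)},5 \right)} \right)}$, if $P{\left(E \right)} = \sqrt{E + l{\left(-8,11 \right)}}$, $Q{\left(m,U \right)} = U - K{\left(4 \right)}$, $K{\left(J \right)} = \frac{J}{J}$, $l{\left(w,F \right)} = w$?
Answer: $-16112 + 2 i \approx -16112.0 + 2.0 i$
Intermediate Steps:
$K{\left(J \right)} = 1$
$Q{\left(m,U \right)} = -1 + U$ ($Q{\left(m,U \right)} = U - 1 = -1 + U$)
$P{\left(E \right)} = \sqrt{-8 + E}$ ($P{\left(E \right)} = \sqrt{E - 8} = \sqrt{-8 + E}$)
$\left(-19\right) 53 \cdot 16 + P{\left(Q{\left(n{\left(5 \right)},5 \right)} \right)} = \left(-19\right) 53 \cdot 16 + \sqrt{-8 + \left(-1 + 5\right)} = \left(-1007\right) 16 + \sqrt{-8 + 4} = -16112 + \sqrt{-4} = -16112 + 2 i$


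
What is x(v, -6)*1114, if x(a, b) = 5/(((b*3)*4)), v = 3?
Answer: -2785/36 ≈ -77.361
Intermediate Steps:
x(a, b) = 5/(12*b) (x(a, b) = 5/(((3*b)*4)) = 5/((12*b)) = 5*(1/(12*b)) = 5/(12*b))
x(v, -6)*1114 = ((5/12)/(-6))*1114 = ((5/12)*(-1/6))*1114 = -5/72*1114 = -2785/36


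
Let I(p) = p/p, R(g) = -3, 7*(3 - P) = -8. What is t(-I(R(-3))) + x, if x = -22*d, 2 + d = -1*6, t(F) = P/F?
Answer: 1203/7 ≈ 171.86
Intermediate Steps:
P = 29/7 (P = 3 - ⅐*(-8) = 3 + 8/7 = 29/7 ≈ 4.1429)
I(p) = 1
t(F) = 29/(7*F)
d = -8 (d = -2 - 1*6 = -2 - 6 = -8)
x = 176 (x = -22*(-8) = 176)
t(-I(R(-3))) + x = 29/(7*((-1*1))) + 176 = (29/7)/(-1) + 176 = (29/7)*(-1) + 176 = -29/7 + 176 = 1203/7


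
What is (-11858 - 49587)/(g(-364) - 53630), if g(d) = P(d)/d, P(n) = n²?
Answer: 61445/53994 ≈ 1.1380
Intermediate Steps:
g(d) = d (g(d) = d²/d = d)
(-11858 - 49587)/(g(-364) - 53630) = (-11858 - 49587)/(-364 - 53630) = -61445/(-53994) = -61445*(-1/53994) = 61445/53994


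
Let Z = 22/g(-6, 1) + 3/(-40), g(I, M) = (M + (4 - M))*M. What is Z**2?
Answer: 47089/1600 ≈ 29.431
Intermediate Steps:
g(I, M) = 4*M
Z = 217/40 (Z = 22/((4*1)) + 3/(-40) = 22/4 + 3*(-1/40) = 22*(1/4) - 3/40 = 11/2 - 3/40 = 217/40 ≈ 5.4250)
Z**2 = (217/40)**2 = 47089/1600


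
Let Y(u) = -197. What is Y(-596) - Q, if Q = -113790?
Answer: 113593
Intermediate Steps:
Y(-596) - Q = -197 - 1*(-113790) = -197 + 113790 = 113593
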